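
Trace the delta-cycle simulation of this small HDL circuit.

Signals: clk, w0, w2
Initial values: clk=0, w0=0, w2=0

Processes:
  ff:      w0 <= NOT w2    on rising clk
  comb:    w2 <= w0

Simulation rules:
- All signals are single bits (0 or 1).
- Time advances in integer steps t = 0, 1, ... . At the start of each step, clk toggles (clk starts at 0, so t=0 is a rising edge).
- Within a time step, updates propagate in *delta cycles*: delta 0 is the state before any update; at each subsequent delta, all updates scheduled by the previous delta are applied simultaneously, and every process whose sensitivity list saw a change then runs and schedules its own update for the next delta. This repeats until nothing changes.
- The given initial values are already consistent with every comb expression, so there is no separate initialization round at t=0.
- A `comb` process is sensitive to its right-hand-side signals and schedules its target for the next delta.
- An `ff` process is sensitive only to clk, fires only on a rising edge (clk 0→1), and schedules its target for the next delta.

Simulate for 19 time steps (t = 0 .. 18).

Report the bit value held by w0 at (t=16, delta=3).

t=0 Δ0: clk=0 w2=0 w0=0
  Δ1: clk:0→1
  Δ2: w0:0→1
  Δ3: w2:0→1
  (3Δ to stable)
t=1 Δ0: clk=1 w2=1 w0=1
  Δ1: clk:1→0
  (1Δ to stable)
t=2 Δ0: clk=0 w2=1 w0=1
  Δ1: clk:0→1
  Δ2: w0:1→0
  Δ3: w2:1→0
  (3Δ to stable)
t=3 Δ0: clk=1 w2=0 w0=0
  Δ1: clk:1→0
  (1Δ to stable)
t=4 Δ0: clk=0 w2=0 w0=0
  Δ1: clk:0→1
  Δ2: w0:0→1
  Δ3: w2:0→1
  (3Δ to stable)
t=5 Δ0: clk=1 w2=1 w0=1
  Δ1: clk:1→0
  (1Δ to stable)
t=6 Δ0: clk=0 w2=1 w0=1
  Δ1: clk:0→1
  Δ2: w0:1→0
  Δ3: w2:1→0
  (3Δ to stable)
t=7 Δ0: clk=1 w2=0 w0=0
  Δ1: clk:1→0
  (1Δ to stable)
t=8 Δ0: clk=0 w2=0 w0=0
  Δ1: clk:0→1
  Δ2: w0:0→1
  Δ3: w2:0→1
  (3Δ to stable)
t=9 Δ0: clk=1 w2=1 w0=1
  Δ1: clk:1→0
  (1Δ to stable)
t=10 Δ0: clk=0 w2=1 w0=1
  Δ1: clk:0→1
  Δ2: w0:1→0
  Δ3: w2:1→0
  (3Δ to stable)
t=11 Δ0: clk=1 w2=0 w0=0
  Δ1: clk:1→0
  (1Δ to stable)
t=12 Δ0: clk=0 w2=0 w0=0
  Δ1: clk:0→1
  Δ2: w0:0→1
  Δ3: w2:0→1
  (3Δ to stable)
t=13 Δ0: clk=1 w2=1 w0=1
  Δ1: clk:1→0
  (1Δ to stable)
t=14 Δ0: clk=0 w2=1 w0=1
  Δ1: clk:0→1
  Δ2: w0:1→0
  Δ3: w2:1→0
  (3Δ to stable)
t=15 Δ0: clk=1 w2=0 w0=0
  Δ1: clk:1→0
  (1Δ to stable)
t=16 Δ0: clk=0 w2=0 w0=0
  Δ1: clk:0→1
  Δ2: w0:0→1
  Δ3: w2:0→1
  (3Δ to stable)
t=17 Δ0: clk=1 w2=1 w0=1
  Δ1: clk:1→0
  (1Δ to stable)
t=18 Δ0: clk=0 w2=1 w0=1
  Δ1: clk:0→1
  Δ2: w0:1→0
  Δ3: w2:1→0
  (3Δ to stable)

1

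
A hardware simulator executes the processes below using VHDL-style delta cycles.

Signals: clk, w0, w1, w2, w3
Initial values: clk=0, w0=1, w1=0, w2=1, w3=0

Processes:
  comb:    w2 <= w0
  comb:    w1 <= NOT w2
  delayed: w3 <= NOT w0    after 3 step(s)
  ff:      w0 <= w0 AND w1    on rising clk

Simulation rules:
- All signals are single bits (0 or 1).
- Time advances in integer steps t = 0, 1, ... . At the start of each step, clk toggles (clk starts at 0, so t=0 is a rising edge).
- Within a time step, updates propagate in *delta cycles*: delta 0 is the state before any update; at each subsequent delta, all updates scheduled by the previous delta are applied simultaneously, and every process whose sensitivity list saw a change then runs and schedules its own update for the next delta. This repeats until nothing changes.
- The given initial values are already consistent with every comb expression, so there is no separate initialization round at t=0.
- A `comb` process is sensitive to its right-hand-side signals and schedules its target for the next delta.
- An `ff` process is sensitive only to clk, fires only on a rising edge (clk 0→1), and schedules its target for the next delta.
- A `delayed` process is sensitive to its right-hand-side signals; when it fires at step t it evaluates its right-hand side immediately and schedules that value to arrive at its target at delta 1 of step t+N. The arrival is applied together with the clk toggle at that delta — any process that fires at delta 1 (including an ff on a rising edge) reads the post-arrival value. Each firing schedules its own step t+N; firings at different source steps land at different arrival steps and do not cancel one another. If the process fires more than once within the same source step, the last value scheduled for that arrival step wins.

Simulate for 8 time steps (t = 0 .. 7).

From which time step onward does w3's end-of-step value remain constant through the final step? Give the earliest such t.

t=0 Δ0: w1=0 w3=0 w2=1 w0=1 clk=0
  Δ1: clk:0→1
  Δ2: w0:1→0
  Δ3: w2:1→0
  Δ4: w1:0→1
  (4Δ to stable)
t=1 Δ0: w1=1 w3=0 w2=0 w0=0 clk=1
  Δ1: clk:1→0
  (1Δ to stable)
t=2 Δ0: w1=1 w3=0 w2=0 w0=0 clk=0
  Δ1: clk:0→1
  (1Δ to stable)
t=3 Δ0: w1=1 w3=0 w2=0 w0=0 clk=1
  Δ1: w3:0→1, clk:1→0
  (1Δ to stable)
t=4 Δ0: w1=1 w3=1 w2=0 w0=0 clk=0
  Δ1: clk:0→1
  (1Δ to stable)
t=5 Δ0: w1=1 w3=1 w2=0 w0=0 clk=1
  Δ1: clk:1→0
  (1Δ to stable)
t=6 Δ0: w1=1 w3=1 w2=0 w0=0 clk=0
  Δ1: clk:0→1
  (1Δ to stable)
t=7 Δ0: w1=1 w3=1 w2=0 w0=0 clk=1
  Δ1: clk:1→0
  (1Δ to stable)

3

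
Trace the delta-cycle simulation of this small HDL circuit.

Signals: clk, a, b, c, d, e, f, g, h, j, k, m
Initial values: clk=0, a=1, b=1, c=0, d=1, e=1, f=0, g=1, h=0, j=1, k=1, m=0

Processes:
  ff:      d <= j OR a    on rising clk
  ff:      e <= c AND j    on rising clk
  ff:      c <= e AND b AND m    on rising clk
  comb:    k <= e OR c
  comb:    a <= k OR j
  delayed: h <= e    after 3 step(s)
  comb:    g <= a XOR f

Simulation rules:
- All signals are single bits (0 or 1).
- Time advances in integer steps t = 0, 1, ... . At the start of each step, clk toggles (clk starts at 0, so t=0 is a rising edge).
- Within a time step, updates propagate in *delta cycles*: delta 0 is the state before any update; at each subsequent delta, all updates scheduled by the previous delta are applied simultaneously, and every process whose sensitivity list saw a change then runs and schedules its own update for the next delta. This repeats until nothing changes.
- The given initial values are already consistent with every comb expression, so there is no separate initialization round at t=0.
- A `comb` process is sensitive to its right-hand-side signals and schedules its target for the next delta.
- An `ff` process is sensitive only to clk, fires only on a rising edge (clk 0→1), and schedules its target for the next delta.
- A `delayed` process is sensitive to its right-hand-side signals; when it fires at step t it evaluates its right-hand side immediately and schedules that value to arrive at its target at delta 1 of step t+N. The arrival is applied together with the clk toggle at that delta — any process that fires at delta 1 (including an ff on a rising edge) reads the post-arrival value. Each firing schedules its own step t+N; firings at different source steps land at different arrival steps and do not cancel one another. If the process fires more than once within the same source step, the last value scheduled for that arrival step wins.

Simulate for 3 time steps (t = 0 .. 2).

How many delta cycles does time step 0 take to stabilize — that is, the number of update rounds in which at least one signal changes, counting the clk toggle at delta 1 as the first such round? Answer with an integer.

3

[bits: e,f,a,d,g,clk,c,m,k,j,h,b]
t=0: Δ0=101110001101 Δ1=101111001101 Δ2=001111001101 Δ3=001111000101 | 3Δ
t=1: Δ0=001111000101 Δ1=001110000101 | 1Δ
t=2: Δ0=001110000101 Δ1=001111000101 | 1Δ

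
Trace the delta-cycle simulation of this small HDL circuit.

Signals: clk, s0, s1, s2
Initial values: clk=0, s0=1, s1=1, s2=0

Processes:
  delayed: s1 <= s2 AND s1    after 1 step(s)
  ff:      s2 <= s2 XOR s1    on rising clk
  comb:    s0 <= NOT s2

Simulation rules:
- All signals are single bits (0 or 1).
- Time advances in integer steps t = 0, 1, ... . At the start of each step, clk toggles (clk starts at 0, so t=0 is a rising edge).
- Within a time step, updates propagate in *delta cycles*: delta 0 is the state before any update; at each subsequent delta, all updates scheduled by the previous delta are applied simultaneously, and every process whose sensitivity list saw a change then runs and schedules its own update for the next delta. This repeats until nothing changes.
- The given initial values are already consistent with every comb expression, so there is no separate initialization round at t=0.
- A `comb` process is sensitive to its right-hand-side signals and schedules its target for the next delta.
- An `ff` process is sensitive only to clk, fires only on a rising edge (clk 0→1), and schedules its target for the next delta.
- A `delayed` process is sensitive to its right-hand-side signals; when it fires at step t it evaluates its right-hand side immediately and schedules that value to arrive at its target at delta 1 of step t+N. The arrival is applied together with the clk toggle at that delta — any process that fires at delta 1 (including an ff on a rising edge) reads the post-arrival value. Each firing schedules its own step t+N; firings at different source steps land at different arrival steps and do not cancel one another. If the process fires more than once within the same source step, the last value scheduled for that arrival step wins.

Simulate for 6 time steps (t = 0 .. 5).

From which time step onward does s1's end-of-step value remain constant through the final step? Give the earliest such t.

3

[bits: clk,s1,s0,s2]
t=0: Δ0=0110 Δ1=1110 Δ2=1111 Δ3=1101 | 3Δ
t=1: Δ0=1101 Δ1=0101 | 1Δ
t=2: Δ0=0101 Δ1=1101 Δ2=1100 Δ3=1110 | 3Δ
t=3: Δ0=1110 Δ1=0010 | 1Δ
t=4: Δ0=0010 Δ1=1010 | 1Δ
t=5: Δ0=1010 Δ1=0010 | 1Δ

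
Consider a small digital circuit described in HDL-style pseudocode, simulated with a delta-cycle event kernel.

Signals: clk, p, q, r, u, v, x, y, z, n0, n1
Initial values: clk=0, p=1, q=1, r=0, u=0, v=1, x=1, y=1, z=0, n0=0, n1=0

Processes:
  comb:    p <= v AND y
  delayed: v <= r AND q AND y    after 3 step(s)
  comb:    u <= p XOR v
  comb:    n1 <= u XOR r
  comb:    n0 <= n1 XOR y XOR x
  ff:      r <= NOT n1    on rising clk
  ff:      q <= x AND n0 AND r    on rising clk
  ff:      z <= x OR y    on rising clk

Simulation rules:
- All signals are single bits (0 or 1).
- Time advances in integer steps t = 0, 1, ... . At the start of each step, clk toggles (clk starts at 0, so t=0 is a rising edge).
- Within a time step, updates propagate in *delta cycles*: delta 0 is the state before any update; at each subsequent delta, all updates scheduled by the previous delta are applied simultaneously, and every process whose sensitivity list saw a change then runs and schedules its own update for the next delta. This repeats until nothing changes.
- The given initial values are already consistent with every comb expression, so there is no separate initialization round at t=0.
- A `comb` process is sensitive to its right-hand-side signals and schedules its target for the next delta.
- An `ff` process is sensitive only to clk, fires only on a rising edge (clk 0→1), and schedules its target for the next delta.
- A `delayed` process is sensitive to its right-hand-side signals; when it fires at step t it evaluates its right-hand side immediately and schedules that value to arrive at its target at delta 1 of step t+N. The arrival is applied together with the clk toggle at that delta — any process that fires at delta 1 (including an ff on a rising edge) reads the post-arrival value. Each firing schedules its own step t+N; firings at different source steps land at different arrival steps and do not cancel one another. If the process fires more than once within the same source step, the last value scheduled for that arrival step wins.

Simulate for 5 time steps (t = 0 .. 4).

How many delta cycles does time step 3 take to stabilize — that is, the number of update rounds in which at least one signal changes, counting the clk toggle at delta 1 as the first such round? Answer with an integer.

5

t0.Δ0 v=1 p=1 q=1 n0=0 clk=0 r=0 z=0 u=0 n1=0 x=1 y=1
t0.Δ1 v=1 p=1 q=1 n0=0 clk=1 r=0 z=0 u=0 n1=0 x=1 y=1
t0.Δ2 v=1 p=1 q=0 n0=0 clk=1 r=1 z=1 u=0 n1=0 x=1 y=1
t0.Δ3 v=1 p=1 q=0 n0=0 clk=1 r=1 z=1 u=0 n1=1 x=1 y=1
t0.Δ4 v=1 p=1 q=0 n0=1 clk=1 r=1 z=1 u=0 n1=1 x=1 y=1
t1.Δ0 v=1 p=1 q=0 n0=1 clk=1 r=1 z=1 u=0 n1=1 x=1 y=1
t1.Δ1 v=1 p=1 q=0 n0=1 clk=0 r=1 z=1 u=0 n1=1 x=1 y=1
t2.Δ0 v=1 p=1 q=0 n0=1 clk=0 r=1 z=1 u=0 n1=1 x=1 y=1
t2.Δ1 v=1 p=1 q=0 n0=1 clk=1 r=1 z=1 u=0 n1=1 x=1 y=1
t2.Δ2 v=1 p=1 q=1 n0=1 clk=1 r=0 z=1 u=0 n1=1 x=1 y=1
t2.Δ3 v=1 p=1 q=1 n0=1 clk=1 r=0 z=1 u=0 n1=0 x=1 y=1
t2.Δ4 v=1 p=1 q=1 n0=0 clk=1 r=0 z=1 u=0 n1=0 x=1 y=1
t3.Δ0 v=1 p=1 q=1 n0=0 clk=1 r=0 z=1 u=0 n1=0 x=1 y=1
t3.Δ1 v=0 p=1 q=1 n0=0 clk=0 r=0 z=1 u=0 n1=0 x=1 y=1
t3.Δ2 v=0 p=0 q=1 n0=0 clk=0 r=0 z=1 u=1 n1=0 x=1 y=1
t3.Δ3 v=0 p=0 q=1 n0=0 clk=0 r=0 z=1 u=0 n1=1 x=1 y=1
t3.Δ4 v=0 p=0 q=1 n0=1 clk=0 r=0 z=1 u=0 n1=0 x=1 y=1
t3.Δ5 v=0 p=0 q=1 n0=0 clk=0 r=0 z=1 u=0 n1=0 x=1 y=1
t4.Δ0 v=0 p=0 q=1 n0=0 clk=0 r=0 z=1 u=0 n1=0 x=1 y=1
t4.Δ1 v=0 p=0 q=1 n0=0 clk=1 r=0 z=1 u=0 n1=0 x=1 y=1
t4.Δ2 v=0 p=0 q=0 n0=0 clk=1 r=1 z=1 u=0 n1=0 x=1 y=1
t4.Δ3 v=0 p=0 q=0 n0=0 clk=1 r=1 z=1 u=0 n1=1 x=1 y=1
t4.Δ4 v=0 p=0 q=0 n0=1 clk=1 r=1 z=1 u=0 n1=1 x=1 y=1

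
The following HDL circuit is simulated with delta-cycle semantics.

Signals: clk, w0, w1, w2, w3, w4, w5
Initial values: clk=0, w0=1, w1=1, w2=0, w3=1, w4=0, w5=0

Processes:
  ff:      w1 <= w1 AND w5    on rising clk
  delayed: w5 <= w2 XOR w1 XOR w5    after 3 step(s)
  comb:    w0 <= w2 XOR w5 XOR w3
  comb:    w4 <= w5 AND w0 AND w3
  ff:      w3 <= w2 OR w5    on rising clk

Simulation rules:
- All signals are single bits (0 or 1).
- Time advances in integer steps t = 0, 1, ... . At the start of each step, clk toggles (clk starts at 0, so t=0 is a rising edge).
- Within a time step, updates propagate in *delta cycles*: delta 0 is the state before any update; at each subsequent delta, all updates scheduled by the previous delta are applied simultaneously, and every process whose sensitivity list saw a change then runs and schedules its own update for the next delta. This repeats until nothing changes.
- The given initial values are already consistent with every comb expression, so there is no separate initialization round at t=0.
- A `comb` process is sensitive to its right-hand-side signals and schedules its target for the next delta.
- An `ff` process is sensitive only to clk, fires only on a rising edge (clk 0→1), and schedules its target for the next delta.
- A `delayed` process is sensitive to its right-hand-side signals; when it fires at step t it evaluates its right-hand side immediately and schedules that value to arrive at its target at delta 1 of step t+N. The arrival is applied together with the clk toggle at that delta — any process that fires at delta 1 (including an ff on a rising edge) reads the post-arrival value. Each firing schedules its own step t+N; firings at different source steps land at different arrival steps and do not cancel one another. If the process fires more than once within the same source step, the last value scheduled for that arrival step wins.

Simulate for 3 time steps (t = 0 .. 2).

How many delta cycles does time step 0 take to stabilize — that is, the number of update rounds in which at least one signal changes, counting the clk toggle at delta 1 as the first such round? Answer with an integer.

t0.Δ0 w0=1 w5=0 w2=0 clk=0 w4=0 w3=1 w1=1
t0.Δ1 w0=1 w5=0 w2=0 clk=1 w4=0 w3=1 w1=1
t0.Δ2 w0=1 w5=0 w2=0 clk=1 w4=0 w3=0 w1=0
t0.Δ3 w0=0 w5=0 w2=0 clk=1 w4=0 w3=0 w1=0
t1.Δ0 w0=0 w5=0 w2=0 clk=1 w4=0 w3=0 w1=0
t1.Δ1 w0=0 w5=0 w2=0 clk=0 w4=0 w3=0 w1=0
t2.Δ0 w0=0 w5=0 w2=0 clk=0 w4=0 w3=0 w1=0
t2.Δ1 w0=0 w5=0 w2=0 clk=1 w4=0 w3=0 w1=0

3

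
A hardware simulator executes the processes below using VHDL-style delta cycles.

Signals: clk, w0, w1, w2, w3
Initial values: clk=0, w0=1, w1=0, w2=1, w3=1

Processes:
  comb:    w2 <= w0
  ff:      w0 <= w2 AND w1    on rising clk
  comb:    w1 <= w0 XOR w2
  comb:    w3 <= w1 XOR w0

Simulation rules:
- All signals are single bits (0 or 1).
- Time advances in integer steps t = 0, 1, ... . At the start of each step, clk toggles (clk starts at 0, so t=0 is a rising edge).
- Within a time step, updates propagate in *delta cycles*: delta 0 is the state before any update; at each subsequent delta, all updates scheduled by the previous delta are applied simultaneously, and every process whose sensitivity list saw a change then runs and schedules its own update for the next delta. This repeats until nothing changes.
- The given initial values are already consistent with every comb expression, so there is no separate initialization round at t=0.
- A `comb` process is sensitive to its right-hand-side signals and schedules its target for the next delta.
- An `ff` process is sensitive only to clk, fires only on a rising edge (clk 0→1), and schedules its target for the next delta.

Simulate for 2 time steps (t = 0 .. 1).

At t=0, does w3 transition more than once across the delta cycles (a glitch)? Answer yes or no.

t=0 Δ0: w2=1 clk=0 w3=1 w1=0 w0=1
  Δ1: clk:0→1
  Δ2: w0:1→0
  Δ3: w2:1→0, w3:1→0, w1:0→1
  Δ4: w3:0→1, w1:1→0
  Δ5: w3:1→0
  (5Δ to stable)
t=1 Δ0: w2=0 clk=1 w3=0 w1=0 w0=0
  Δ1: clk:1→0
  (1Δ to stable)

yes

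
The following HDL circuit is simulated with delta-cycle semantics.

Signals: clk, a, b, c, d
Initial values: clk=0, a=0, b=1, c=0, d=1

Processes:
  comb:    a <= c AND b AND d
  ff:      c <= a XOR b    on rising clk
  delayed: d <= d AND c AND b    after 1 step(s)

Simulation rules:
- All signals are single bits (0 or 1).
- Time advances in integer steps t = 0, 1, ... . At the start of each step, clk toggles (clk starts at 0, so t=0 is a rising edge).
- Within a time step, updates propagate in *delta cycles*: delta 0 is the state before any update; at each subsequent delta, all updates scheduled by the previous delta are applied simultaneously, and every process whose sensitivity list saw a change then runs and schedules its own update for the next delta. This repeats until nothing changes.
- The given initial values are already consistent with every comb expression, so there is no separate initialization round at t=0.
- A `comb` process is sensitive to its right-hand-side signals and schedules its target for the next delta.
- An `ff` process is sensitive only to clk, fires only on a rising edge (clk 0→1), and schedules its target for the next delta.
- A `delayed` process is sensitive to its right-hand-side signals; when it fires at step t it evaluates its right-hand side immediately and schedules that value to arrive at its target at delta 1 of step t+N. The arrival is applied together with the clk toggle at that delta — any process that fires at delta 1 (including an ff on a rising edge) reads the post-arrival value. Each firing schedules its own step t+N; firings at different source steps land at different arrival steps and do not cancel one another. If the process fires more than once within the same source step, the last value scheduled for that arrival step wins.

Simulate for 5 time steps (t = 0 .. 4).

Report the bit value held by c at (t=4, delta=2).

[bits: b,a,clk,c,d]
t=0: Δ0=10001 Δ1=10101 Δ2=10111 Δ3=11111 | 3Δ
t=1: Δ0=11111 Δ1=11011 | 1Δ
t=2: Δ0=11011 Δ1=11111 Δ2=11101 Δ3=10101 | 3Δ
t=3: Δ0=10101 Δ1=10000 | 1Δ
t=4: Δ0=10000 Δ1=10100 Δ2=10110 | 2Δ

1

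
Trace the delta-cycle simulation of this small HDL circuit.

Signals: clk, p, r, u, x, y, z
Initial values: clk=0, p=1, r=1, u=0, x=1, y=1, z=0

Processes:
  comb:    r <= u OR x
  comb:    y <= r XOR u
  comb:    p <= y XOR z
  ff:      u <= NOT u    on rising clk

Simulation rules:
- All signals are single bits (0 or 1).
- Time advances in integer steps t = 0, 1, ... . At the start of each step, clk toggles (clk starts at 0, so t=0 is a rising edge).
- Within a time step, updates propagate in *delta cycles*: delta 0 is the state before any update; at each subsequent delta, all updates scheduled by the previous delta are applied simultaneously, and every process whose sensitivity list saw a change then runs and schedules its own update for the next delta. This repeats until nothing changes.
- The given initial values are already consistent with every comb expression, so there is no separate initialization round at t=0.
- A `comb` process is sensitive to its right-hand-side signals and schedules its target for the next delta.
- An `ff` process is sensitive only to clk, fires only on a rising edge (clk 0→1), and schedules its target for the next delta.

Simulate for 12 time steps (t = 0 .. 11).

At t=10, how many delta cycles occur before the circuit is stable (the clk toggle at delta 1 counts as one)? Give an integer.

4

t=0 Δ0: r=1 u=0 p=1 z=0 y=1 x=1 clk=0
  Δ1: clk:0→1
  Δ2: u:0→1
  Δ3: y:1→0
  Δ4: p:1→0
  (4Δ to stable)
t=1 Δ0: r=1 u=1 p=0 z=0 y=0 x=1 clk=1
  Δ1: clk:1→0
  (1Δ to stable)
t=2 Δ0: r=1 u=1 p=0 z=0 y=0 x=1 clk=0
  Δ1: clk:0→1
  Δ2: u:1→0
  Δ3: y:0→1
  Δ4: p:0→1
  (4Δ to stable)
t=3 Δ0: r=1 u=0 p=1 z=0 y=1 x=1 clk=1
  Δ1: clk:1→0
  (1Δ to stable)
t=4 Δ0: r=1 u=0 p=1 z=0 y=1 x=1 clk=0
  Δ1: clk:0→1
  Δ2: u:0→1
  Δ3: y:1→0
  Δ4: p:1→0
  (4Δ to stable)
t=5 Δ0: r=1 u=1 p=0 z=0 y=0 x=1 clk=1
  Δ1: clk:1→0
  (1Δ to stable)
t=6 Δ0: r=1 u=1 p=0 z=0 y=0 x=1 clk=0
  Δ1: clk:0→1
  Δ2: u:1→0
  Δ3: y:0→1
  Δ4: p:0→1
  (4Δ to stable)
t=7 Δ0: r=1 u=0 p=1 z=0 y=1 x=1 clk=1
  Δ1: clk:1→0
  (1Δ to stable)
t=8 Δ0: r=1 u=0 p=1 z=0 y=1 x=1 clk=0
  Δ1: clk:0→1
  Δ2: u:0→1
  Δ3: y:1→0
  Δ4: p:1→0
  (4Δ to stable)
t=9 Δ0: r=1 u=1 p=0 z=0 y=0 x=1 clk=1
  Δ1: clk:1→0
  (1Δ to stable)
t=10 Δ0: r=1 u=1 p=0 z=0 y=0 x=1 clk=0
  Δ1: clk:0→1
  Δ2: u:1→0
  Δ3: y:0→1
  Δ4: p:0→1
  (4Δ to stable)
t=11 Δ0: r=1 u=0 p=1 z=0 y=1 x=1 clk=1
  Δ1: clk:1→0
  (1Δ to stable)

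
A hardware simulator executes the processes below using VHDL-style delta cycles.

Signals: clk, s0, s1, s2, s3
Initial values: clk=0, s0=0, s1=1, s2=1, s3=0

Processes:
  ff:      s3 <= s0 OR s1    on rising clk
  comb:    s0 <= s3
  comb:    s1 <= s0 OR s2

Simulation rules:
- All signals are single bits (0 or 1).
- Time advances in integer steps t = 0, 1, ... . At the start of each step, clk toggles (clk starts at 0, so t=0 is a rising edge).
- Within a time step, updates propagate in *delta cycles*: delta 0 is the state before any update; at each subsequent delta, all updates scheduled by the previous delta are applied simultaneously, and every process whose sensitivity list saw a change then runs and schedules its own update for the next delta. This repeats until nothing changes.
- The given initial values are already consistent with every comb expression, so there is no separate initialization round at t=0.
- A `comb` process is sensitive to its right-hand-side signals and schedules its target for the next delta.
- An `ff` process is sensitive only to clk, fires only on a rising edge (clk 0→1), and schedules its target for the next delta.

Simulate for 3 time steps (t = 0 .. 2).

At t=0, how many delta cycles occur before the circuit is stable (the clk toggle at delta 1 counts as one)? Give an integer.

3

t0.Δ0 s2=1 s1=1 s0=0 s3=0 clk=0
t0.Δ1 s2=1 s1=1 s0=0 s3=0 clk=1
t0.Δ2 s2=1 s1=1 s0=0 s3=1 clk=1
t0.Δ3 s2=1 s1=1 s0=1 s3=1 clk=1
t1.Δ0 s2=1 s1=1 s0=1 s3=1 clk=1
t1.Δ1 s2=1 s1=1 s0=1 s3=1 clk=0
t2.Δ0 s2=1 s1=1 s0=1 s3=1 clk=0
t2.Δ1 s2=1 s1=1 s0=1 s3=1 clk=1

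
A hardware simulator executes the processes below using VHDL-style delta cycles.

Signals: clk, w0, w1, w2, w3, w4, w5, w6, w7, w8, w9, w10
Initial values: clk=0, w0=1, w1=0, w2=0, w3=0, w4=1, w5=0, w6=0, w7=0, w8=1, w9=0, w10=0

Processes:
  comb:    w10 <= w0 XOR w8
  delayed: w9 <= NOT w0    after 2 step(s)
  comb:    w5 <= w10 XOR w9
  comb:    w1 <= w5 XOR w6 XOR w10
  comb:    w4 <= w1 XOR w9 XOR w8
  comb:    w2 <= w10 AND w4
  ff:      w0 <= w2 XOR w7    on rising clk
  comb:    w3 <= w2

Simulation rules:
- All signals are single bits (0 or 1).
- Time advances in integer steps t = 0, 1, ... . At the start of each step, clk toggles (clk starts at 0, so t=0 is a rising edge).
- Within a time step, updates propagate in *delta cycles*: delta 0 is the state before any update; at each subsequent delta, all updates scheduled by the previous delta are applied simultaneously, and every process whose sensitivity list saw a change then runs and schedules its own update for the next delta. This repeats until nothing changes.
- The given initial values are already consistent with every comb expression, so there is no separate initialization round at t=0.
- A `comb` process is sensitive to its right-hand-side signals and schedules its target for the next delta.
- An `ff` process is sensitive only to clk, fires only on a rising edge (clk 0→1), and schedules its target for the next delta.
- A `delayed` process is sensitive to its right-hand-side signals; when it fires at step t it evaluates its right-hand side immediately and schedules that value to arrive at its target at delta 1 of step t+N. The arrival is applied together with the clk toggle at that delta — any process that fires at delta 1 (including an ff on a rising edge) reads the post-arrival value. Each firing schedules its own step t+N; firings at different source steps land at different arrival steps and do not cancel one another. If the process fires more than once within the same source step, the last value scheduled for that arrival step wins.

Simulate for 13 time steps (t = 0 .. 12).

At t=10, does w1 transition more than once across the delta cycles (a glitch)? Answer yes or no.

t=0 Δ0: w4=1 w3=0 w7=0 w2=0 w0=1 w5=0 w6=0 w8=1 w10=0 w9=0 clk=0 w1=0
  Δ1: clk:0→1
  Δ2: w0:1→0
  Δ3: w10:0→1
  Δ4: w2:0→1, w5:0→1, w1:0→1
  Δ5: w4:1→0, w3:0→1, w1:1→0
  Δ6: w4:0→1, w2:1→0
  Δ7: w3:1→0, w2:0→1
  Δ8: w3:0→1
  (8Δ to stable)
t=1 Δ0: w4=1 w3=1 w7=0 w2=1 w0=0 w5=1 w6=0 w8=1 w10=1 w9=0 clk=1 w1=0
  Δ1: clk:1→0
  (1Δ to stable)
t=2 Δ0: w4=1 w3=1 w7=0 w2=1 w0=0 w5=1 w6=0 w8=1 w10=1 w9=0 clk=0 w1=0
  Δ1: w9:0→1, clk:0→1
  Δ2: w4:1→0, w0:0→1, w5:1→0
  Δ3: w2:1→0, w10:1→0, w1:0→1
  Δ4: w4:0→1, w3:1→0, w5:0→1, w1:1→0
  Δ5: w4:1→0, w1:0→1
  Δ6: w4:0→1
  (6Δ to stable)
t=3 Δ0: w4=1 w3=0 w7=0 w2=0 w0=1 w5=1 w6=0 w8=1 w10=0 w9=1 clk=1 w1=1
  Δ1: clk:1→0
  (1Δ to stable)
t=4 Δ0: w4=1 w3=0 w7=0 w2=0 w0=1 w5=1 w6=0 w8=1 w10=0 w9=1 clk=0 w1=1
  Δ1: w9:1→0, clk:0→1
  Δ2: w4:1→0, w0:1→0, w5:1→0
  Δ3: w10:0→1, w1:1→0
  Δ4: w4:0→1, w5:0→1, w1:0→1
  Δ5: w4:1→0, w2:0→1, w1:1→0
  Δ6: w4:0→1, w3:0→1, w2:1→0
  Δ7: w3:1→0, w2:0→1
  Δ8: w3:0→1
  (8Δ to stable)
t=5 Δ0: w4=1 w3=1 w7=0 w2=1 w0=0 w5=1 w6=0 w8=1 w10=1 w9=0 clk=1 w1=0
  Δ1: clk:1→0
  (1Δ to stable)
t=6 Δ0: w4=1 w3=1 w7=0 w2=1 w0=0 w5=1 w6=0 w8=1 w10=1 w9=0 clk=0 w1=0
  Δ1: w9:0→1, clk:0→1
  Δ2: w4:1→0, w0:0→1, w5:1→0
  Δ3: w2:1→0, w10:1→0, w1:0→1
  Δ4: w4:0→1, w3:1→0, w5:0→1, w1:1→0
  Δ5: w4:1→0, w1:0→1
  Δ6: w4:0→1
  (6Δ to stable)
t=7 Δ0: w4=1 w3=0 w7=0 w2=0 w0=1 w5=1 w6=0 w8=1 w10=0 w9=1 clk=1 w1=1
  Δ1: clk:1→0
  (1Δ to stable)
t=8 Δ0: w4=1 w3=0 w7=0 w2=0 w0=1 w5=1 w6=0 w8=1 w10=0 w9=1 clk=0 w1=1
  Δ1: w9:1→0, clk:0→1
  Δ2: w4:1→0, w0:1→0, w5:1→0
  Δ3: w10:0→1, w1:1→0
  Δ4: w4:0→1, w5:0→1, w1:0→1
  Δ5: w4:1→0, w2:0→1, w1:1→0
  Δ6: w4:0→1, w3:0→1, w2:1→0
  Δ7: w3:1→0, w2:0→1
  Δ8: w3:0→1
  (8Δ to stable)
t=9 Δ0: w4=1 w3=1 w7=0 w2=1 w0=0 w5=1 w6=0 w8=1 w10=1 w9=0 clk=1 w1=0
  Δ1: clk:1→0
  (1Δ to stable)
t=10 Δ0: w4=1 w3=1 w7=0 w2=1 w0=0 w5=1 w6=0 w8=1 w10=1 w9=0 clk=0 w1=0
  Δ1: w9:0→1, clk:0→1
  Δ2: w4:1→0, w0:0→1, w5:1→0
  Δ3: w2:1→0, w10:1→0, w1:0→1
  Δ4: w4:0→1, w3:1→0, w5:0→1, w1:1→0
  Δ5: w4:1→0, w1:0→1
  Δ6: w4:0→1
  (6Δ to stable)
t=11 Δ0: w4=1 w3=0 w7=0 w2=0 w0=1 w5=1 w6=0 w8=1 w10=0 w9=1 clk=1 w1=1
  Δ1: clk:1→0
  (1Δ to stable)
t=12 Δ0: w4=1 w3=0 w7=0 w2=0 w0=1 w5=1 w6=0 w8=1 w10=0 w9=1 clk=0 w1=1
  Δ1: w9:1→0, clk:0→1
  Δ2: w4:1→0, w0:1→0, w5:1→0
  Δ3: w10:0→1, w1:1→0
  Δ4: w4:0→1, w5:0→1, w1:0→1
  Δ5: w4:1→0, w2:0→1, w1:1→0
  Δ6: w4:0→1, w3:0→1, w2:1→0
  Δ7: w3:1→0, w2:0→1
  Δ8: w3:0→1
  (8Δ to stable)

yes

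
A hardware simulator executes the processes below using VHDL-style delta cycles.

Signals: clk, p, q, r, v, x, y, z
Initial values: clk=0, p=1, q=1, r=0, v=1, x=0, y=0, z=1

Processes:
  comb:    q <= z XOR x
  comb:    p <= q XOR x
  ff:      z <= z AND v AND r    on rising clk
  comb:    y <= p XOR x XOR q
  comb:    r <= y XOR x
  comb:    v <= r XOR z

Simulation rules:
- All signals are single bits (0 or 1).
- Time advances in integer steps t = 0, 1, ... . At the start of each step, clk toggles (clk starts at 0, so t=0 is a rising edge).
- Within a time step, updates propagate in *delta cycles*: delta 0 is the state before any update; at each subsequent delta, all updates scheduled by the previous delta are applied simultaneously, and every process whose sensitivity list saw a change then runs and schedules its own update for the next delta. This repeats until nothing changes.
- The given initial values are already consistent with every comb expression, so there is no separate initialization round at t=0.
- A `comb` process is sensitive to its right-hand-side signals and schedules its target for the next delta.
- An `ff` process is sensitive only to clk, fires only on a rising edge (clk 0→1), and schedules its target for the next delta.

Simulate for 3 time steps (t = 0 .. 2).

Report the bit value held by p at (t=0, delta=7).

0

t=0 Δ0: r=0 y=0 q=1 clk=0 z=1 p=1 v=1 x=0
  Δ1: clk:0→1
  Δ2: z:1→0
  Δ3: q:1→0, v:1→0
  Δ4: y:0→1, p:1→0
  Δ5: r:0→1, y:1→0
  Δ6: r:1→0, v:0→1
  Δ7: v:1→0
  (7Δ to stable)
t=1 Δ0: r=0 y=0 q=0 clk=1 z=0 p=0 v=0 x=0
  Δ1: clk:1→0
  (1Δ to stable)
t=2 Δ0: r=0 y=0 q=0 clk=0 z=0 p=0 v=0 x=0
  Δ1: clk:0→1
  (1Δ to stable)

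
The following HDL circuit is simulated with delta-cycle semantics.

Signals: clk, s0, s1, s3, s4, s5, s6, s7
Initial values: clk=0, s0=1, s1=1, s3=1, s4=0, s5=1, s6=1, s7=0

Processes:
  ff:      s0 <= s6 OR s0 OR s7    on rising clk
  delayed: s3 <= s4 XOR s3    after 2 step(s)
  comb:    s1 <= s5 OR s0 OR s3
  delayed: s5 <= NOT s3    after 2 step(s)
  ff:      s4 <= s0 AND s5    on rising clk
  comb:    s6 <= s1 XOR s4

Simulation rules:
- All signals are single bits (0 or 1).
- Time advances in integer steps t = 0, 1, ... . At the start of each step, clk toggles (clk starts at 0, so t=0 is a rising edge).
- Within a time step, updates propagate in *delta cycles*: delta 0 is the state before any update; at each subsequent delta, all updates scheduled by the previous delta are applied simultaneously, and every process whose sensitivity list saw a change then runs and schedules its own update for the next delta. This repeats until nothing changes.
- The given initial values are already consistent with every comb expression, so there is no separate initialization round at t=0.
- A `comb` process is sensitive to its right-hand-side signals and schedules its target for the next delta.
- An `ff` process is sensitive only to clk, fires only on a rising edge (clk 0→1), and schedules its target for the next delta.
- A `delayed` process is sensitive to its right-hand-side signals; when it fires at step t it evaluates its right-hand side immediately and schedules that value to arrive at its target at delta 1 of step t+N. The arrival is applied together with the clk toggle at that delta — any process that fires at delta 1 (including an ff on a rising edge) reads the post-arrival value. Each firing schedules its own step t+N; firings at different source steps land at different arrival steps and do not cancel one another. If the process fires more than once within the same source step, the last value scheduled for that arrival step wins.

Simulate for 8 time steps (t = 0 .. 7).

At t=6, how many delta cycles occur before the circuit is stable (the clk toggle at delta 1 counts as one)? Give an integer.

3

[bits: s0,s6,clk,s5,s4,s7,s1,s3]
t=0: Δ0=11010011 Δ1=11110011 Δ2=11111011 Δ3=10111011 | 3Δ
t=1: Δ0=10111011 Δ1=10011011 | 1Δ
t=2: Δ0=10011011 Δ1=10111010 | 1Δ
t=3: Δ0=10111010 Δ1=10011010 | 1Δ
t=4: Δ0=10011010 Δ1=10111011 | 1Δ
t=5: Δ0=10111011 Δ1=10011011 | 1Δ
t=6: Δ0=10011011 Δ1=10101010 Δ2=10100010 Δ3=11100010 | 3Δ
t=7: Δ0=11100010 Δ1=11000010 | 1Δ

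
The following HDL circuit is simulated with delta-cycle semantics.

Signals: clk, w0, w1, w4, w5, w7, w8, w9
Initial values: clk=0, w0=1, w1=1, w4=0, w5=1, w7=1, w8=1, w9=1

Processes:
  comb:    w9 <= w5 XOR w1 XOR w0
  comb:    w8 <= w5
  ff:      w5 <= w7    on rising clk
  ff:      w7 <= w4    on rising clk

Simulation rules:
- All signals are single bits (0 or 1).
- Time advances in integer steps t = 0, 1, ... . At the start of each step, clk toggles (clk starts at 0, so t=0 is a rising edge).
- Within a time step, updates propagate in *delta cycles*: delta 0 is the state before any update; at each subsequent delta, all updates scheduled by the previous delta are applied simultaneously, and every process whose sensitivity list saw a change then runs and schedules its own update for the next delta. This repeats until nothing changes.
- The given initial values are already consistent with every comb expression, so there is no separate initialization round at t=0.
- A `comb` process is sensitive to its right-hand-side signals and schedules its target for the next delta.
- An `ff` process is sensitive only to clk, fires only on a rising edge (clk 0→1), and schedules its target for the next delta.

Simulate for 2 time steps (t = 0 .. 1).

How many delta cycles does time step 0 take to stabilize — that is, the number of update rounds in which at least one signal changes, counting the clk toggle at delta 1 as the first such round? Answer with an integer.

2

t=0 Δ0: w1=1 w0=1 clk=0 w9=1 w4=0 w5=1 w8=1 w7=1
  Δ1: clk:0→1
  Δ2: w7:1→0
  (2Δ to stable)
t=1 Δ0: w1=1 w0=1 clk=1 w9=1 w4=0 w5=1 w8=1 w7=0
  Δ1: clk:1→0
  (1Δ to stable)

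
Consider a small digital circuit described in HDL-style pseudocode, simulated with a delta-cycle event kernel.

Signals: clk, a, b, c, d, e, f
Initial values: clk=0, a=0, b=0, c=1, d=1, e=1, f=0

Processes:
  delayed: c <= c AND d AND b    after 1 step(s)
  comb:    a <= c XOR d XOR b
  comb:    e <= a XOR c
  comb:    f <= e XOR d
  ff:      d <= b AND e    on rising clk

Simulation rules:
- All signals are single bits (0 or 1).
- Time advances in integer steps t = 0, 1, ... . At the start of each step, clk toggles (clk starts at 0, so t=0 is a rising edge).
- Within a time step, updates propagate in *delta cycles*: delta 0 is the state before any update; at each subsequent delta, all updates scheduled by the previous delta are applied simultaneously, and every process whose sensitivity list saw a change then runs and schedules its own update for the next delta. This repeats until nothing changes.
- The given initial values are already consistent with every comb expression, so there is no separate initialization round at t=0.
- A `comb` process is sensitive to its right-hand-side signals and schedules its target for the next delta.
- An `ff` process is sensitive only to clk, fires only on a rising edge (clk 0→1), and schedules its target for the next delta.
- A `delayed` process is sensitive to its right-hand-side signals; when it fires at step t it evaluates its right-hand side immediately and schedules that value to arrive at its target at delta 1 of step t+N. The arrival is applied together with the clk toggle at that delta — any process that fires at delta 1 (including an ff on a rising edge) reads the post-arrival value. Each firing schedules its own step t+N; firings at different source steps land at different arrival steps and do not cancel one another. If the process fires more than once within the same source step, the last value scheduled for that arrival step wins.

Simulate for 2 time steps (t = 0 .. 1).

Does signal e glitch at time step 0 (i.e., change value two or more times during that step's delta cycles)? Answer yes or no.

no

[bits: e,a,d,c,b,clk,f]
t=0: Δ0=1011000 Δ1=1011010 Δ2=1001010 Δ3=1101011 Δ4=0101011 Δ5=0101010 | 5Δ
t=1: Δ0=0101010 Δ1=0100000 Δ2=1000000 Δ3=0000001 Δ4=0000000 | 4Δ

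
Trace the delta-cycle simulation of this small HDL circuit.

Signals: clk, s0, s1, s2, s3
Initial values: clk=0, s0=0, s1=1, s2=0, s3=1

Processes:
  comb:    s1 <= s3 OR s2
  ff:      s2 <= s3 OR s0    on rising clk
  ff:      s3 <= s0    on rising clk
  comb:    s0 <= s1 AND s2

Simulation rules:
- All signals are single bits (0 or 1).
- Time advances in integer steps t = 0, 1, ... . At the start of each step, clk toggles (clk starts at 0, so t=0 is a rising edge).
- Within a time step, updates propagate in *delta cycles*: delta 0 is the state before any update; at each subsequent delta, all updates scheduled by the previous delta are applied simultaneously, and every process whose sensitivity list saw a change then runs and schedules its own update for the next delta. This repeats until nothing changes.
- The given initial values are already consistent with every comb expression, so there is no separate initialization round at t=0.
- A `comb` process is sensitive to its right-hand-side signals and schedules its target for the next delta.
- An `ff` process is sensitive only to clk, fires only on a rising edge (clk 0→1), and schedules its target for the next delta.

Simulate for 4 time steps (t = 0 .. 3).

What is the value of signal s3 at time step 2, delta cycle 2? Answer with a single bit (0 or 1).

[bits: s1,s3,s2,clk,s0]
t=0: Δ0=11000 Δ1=11010 Δ2=10110 Δ3=10111 | 3Δ
t=1: Δ0=10111 Δ1=10101 | 1Δ
t=2: Δ0=10101 Δ1=10111 Δ2=11111 | 2Δ
t=3: Δ0=11111 Δ1=11101 | 1Δ

1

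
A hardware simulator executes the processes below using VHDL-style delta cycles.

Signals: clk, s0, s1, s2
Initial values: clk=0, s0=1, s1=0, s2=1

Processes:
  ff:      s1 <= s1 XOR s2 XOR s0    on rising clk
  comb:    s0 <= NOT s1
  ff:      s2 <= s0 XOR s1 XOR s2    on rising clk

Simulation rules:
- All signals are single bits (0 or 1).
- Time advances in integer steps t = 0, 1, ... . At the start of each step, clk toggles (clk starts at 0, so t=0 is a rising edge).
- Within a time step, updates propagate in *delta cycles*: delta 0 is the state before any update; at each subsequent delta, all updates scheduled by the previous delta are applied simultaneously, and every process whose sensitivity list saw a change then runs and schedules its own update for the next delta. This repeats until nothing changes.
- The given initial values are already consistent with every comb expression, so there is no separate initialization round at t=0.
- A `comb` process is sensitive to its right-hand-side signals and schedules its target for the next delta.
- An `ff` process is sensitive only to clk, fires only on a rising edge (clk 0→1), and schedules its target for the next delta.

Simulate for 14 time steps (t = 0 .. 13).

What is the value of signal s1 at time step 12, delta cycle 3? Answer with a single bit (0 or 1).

0

t=0 Δ0: s1=0 s0=1 clk=0 s2=1
  Δ1: clk:0→1
  Δ2: s2:1→0
  (2Δ to stable)
t=1 Δ0: s1=0 s0=1 clk=1 s2=0
  Δ1: clk:1→0
  (1Δ to stable)
t=2 Δ0: s1=0 s0=1 clk=0 s2=0
  Δ1: clk:0→1
  Δ2: s1:0→1, s2:0→1
  Δ3: s0:1→0
  (3Δ to stable)
t=3 Δ0: s1=1 s0=0 clk=1 s2=1
  Δ1: clk:1→0
  (1Δ to stable)
t=4 Δ0: s1=1 s0=0 clk=0 s2=1
  Δ1: clk:0→1
  Δ2: s1:1→0, s2:1→0
  Δ3: s0:0→1
  (3Δ to stable)
t=5 Δ0: s1=0 s0=1 clk=1 s2=0
  Δ1: clk:1→0
  (1Δ to stable)
t=6 Δ0: s1=0 s0=1 clk=0 s2=0
  Δ1: clk:0→1
  Δ2: s1:0→1, s2:0→1
  Δ3: s0:1→0
  (3Δ to stable)
t=7 Δ0: s1=1 s0=0 clk=1 s2=1
  Δ1: clk:1→0
  (1Δ to stable)
t=8 Δ0: s1=1 s0=0 clk=0 s2=1
  Δ1: clk:0→1
  Δ2: s1:1→0, s2:1→0
  Δ3: s0:0→1
  (3Δ to stable)
t=9 Δ0: s1=0 s0=1 clk=1 s2=0
  Δ1: clk:1→0
  (1Δ to stable)
t=10 Δ0: s1=0 s0=1 clk=0 s2=0
  Δ1: clk:0→1
  Δ2: s1:0→1, s2:0→1
  Δ3: s0:1→0
  (3Δ to stable)
t=11 Δ0: s1=1 s0=0 clk=1 s2=1
  Δ1: clk:1→0
  (1Δ to stable)
t=12 Δ0: s1=1 s0=0 clk=0 s2=1
  Δ1: clk:0→1
  Δ2: s1:1→0, s2:1→0
  Δ3: s0:0→1
  (3Δ to stable)
t=13 Δ0: s1=0 s0=1 clk=1 s2=0
  Δ1: clk:1→0
  (1Δ to stable)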